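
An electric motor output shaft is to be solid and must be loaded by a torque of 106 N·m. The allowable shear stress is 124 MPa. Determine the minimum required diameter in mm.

For a solid shaft τ_max = 16T/(πd³), so d = (16T/(π τ_allow))^(1/3) = (16·106.0/(π·1.24×10^8))^(1/3) = 0.01633 m.

16.3 mm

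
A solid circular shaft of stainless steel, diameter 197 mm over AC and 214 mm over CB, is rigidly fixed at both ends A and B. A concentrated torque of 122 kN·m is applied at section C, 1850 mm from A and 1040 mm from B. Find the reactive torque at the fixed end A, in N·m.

Compatibility: T_A·a/J_AC = T_B·b/J_CB with T_A + T_B = T₀.
J_AC = 1.48×10^-4 m⁴, J_CB = 2.06×10^-4 m⁴, so T_A = T₀·(J_AC/a)/((J_AC/a)+(J_CB/b)) = 35090 N·m, T_B = 86910 N·m.

35100 N·m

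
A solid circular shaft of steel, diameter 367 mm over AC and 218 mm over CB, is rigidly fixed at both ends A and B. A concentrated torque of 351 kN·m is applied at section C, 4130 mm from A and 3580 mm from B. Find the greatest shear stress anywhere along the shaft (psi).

4590 psi

Compatibility: T_A·a/J_AC = T_B·b/J_CB with T_A + T_B = T₀.
J_AC = 1.78×10^-3 m⁴, J_CB = 2.22×10^-4 m⁴, so T_A = T₀·(J_AC/a)/((J_AC/a)+(J_CB/b)) = 306900 N·m, T_B = 44080 N·m.
τ in each portion: τ_AC = 3.16×10^7 Pa, τ_CB = 2.17×10^7 Pa; maximum is in AC.
τ_max = T_AC·r/J = 306900·0.183/1.78×10^-3 = 3.162×10^7 Pa.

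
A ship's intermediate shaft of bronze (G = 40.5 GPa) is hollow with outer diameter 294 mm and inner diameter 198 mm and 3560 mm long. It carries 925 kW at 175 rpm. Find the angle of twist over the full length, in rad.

0.00762 rad

ω = 2π·175/60 = 18.33 rad/s, so T = P/ω = 925×10³ / 18.33 = 50470 N·m.
J = π(d_o⁴ − d_i⁴)/32 = π(0.294⁴ − 0.198⁴)/32 = 5.826×10^-4 m⁴.
θ = T·L/(G·J) = 50470 × 3.56 / (40.5×10⁹ × 5.826×10^-4) = 7.616×10^-3 rad.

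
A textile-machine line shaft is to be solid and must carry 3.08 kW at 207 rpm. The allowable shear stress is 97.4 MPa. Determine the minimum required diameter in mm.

19.5 mm

ω = 2π·207/60 = 21.68 rad/s, so T = P/ω = 3.08×10³ / 21.68 = 142.1 N·m.
For a solid shaft τ_max = 16T/(πd³), so d = (16T/(π τ_allow))^(1/3) = (16·142.1/(π·9.74×10^7))^(1/3) = 0.01951 m.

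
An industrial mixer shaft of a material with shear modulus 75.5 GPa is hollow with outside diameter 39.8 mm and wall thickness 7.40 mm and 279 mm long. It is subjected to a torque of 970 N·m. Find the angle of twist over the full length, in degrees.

0.987°

J = π(d_o⁴ − d_i⁴)/32 = π(0.0398⁴ − 0.0250⁴)/32 = 2.080×10^-7 m⁴.
θ = T·L/(G·J) = 970.0 × 0.279 / (75.5×10⁹ × 2.080×10^-7) = 0.01723 rad.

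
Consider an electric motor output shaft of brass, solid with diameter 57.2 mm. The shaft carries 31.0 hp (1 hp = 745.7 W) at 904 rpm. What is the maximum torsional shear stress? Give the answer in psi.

964 psi

ω = 2π·904/60 = 94.67 rad/s, so T = P/ω = 31.0×745.7 / 94.67 = 244.2 N·m.
J = πd⁴/32 = π(0.0572)⁴/32 = 1.051×10^-6 m⁴.
τ_max = T·r/J = 244.2 × 0.0286 / 1.051×10^-6 = 6.645×10^6 Pa.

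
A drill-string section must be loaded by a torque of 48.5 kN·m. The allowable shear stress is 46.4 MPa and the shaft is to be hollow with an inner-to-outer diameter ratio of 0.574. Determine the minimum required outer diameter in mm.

For a hollow shaft with d_i/d_o = 0.574: τ_max = 16T/(π d_o³ (1−k⁴)), so d_o = [16T/(π τ_allow (1−k⁴))]^(1/3) = [16·48500/(π·4.64×10^7·0.8914)]^(1/3) = 0.1814 m.

181 mm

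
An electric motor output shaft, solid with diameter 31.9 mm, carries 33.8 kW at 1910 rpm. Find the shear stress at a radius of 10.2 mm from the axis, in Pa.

1.70e7 Pa

ω = 2π·1910/60 = 200.0 rad/s, so T = P/ω = 33.8×10³ / 200.0 = 169.0 N·m.
J = πd⁴/32 = π(0.0319)⁴/32 = 1.017×10^-7 m⁴.
Shear stress varies linearly with radius: τ = T·r/J = 169.0 × 0.0102 / 1.017×10^-7 = 1.695×10^7 Pa.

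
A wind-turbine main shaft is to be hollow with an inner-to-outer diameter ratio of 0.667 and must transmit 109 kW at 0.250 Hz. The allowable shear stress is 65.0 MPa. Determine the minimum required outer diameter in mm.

ω = 2π·0.250 = 1.571 rad/s, so T = P/ω = 109×10³ / 1.571 = 69390 N·m.
For a hollow shaft with d_i/d_o = 0.667: τ_max = 16T/(π d_o³ (1−k⁴)), so d_o = [16T/(π τ_allow (1−k⁴))]^(1/3) = [16·69390/(π·6.50×10^7·0.8021)]^(1/3) = 0.1893 m.

189 mm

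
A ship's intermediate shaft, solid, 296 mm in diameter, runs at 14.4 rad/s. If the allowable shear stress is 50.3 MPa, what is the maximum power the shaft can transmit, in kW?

3690 kW

J = πd⁴/32 = π(0.296)⁴/32 = 7.536×10^-4 m⁴.
T_max = τ_allow·J/r = 5.03×10^7 × 7.536×10^-4 / 0.148 = 256100 N·m.
ω = 14.4 rad/s, so P_max = T_max·ω = 3.688×10^6 W.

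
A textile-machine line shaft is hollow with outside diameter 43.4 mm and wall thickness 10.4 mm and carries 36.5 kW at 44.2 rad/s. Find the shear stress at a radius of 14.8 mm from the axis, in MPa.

ω = 44.2 rad/s, so T = P/ω = 36.5×10³ / 44.20 = 825.8 N·m.
J = π(d_o⁴ − d_i⁴)/32 = π(0.0434⁴ − 0.0226⁴)/32 = 3.227×10^-7 m⁴.
Shear stress varies linearly with radius: τ = T·r/J = 825.8 × 0.0148 / 3.227×10^-7 = 3.787×10^7 Pa.

37.9 MPa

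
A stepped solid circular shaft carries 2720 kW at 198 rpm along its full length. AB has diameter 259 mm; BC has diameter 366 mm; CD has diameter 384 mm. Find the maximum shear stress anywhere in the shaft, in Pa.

3.85e7 Pa

ω = 2π·198/60 = 20.73 rad/s, so T = P/ω = 2720×10³ / 20.73 = 131200 N·m.
Under the same torque, τ_max = 16T/(πd³) is largest where d is smallest — segment AB (d = 259 mm).
τ_max = 16·131200/(π·(0.259)³) = 3.845×10^7 Pa.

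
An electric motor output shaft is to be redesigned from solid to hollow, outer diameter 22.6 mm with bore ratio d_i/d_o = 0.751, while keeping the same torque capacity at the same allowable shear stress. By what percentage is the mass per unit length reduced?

Equal τ_max and T ⇒ the solid shaft needs d_s³ = d_o³(1−k⁴), so d_s = 22.6·(1−0.751⁴)^(1/3) = 19.89 mm.
Area ratio A_h/A_s = d_o²(1−k²)/d_s² = (1−k²)/(1−k⁴)^(2/3) = 0.5628.
Mass saving = 1 − 0.5628 = 43.7 %.

43.7 %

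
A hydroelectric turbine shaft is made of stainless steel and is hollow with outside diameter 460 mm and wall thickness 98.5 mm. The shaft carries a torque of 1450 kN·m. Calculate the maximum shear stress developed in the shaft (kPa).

J = π(d_o⁴ − d_i⁴)/32 = π(0.460⁴ − 0.263⁴)/32 = 3.926×10^-3 m⁴.
τ_max = T·r/J = 1.450e6 × 0.230 / 3.926×10^-3 = 8.495×10^7 Pa.

84900 kPa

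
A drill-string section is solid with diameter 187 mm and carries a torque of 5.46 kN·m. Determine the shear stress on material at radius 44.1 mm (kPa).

2010 kPa

J = πd⁴/32 = π(0.187)⁴/32 = 1.201×10^-4 m⁴.
Shear stress varies linearly with radius: τ = T·r/J = 5460 × 0.0441 / 1.201×10^-4 = 2.006×10^6 Pa.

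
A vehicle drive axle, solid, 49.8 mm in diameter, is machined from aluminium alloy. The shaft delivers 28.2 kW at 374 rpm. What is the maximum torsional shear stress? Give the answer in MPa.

ω = 2π·374/60 = 39.17 rad/s, so T = P/ω = 28.2×10³ / 39.17 = 720.0 N·m.
J = πd⁴/32 = π(0.0498)⁴/32 = 6.038×10^-7 m⁴.
τ_max = T·r/J = 720.0 × 0.0249 / 6.038×10^-7 = 2.969×10^7 Pa.

29.7 MPa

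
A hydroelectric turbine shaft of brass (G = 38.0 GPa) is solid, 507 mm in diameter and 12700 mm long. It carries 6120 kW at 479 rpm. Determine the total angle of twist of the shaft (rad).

0.00629 rad

ω = 2π·479/60 = 50.16 rad/s, so T = P/ω = 6120×10³ / 50.16 = 122000 N·m.
J = πd⁴/32 = π(0.507)⁴/32 = 6.487×10^-3 m⁴.
θ = T·L/(G·J) = 122000 × 12.7 / (38.0×10⁹ × 6.487×10^-3) = 6.286×10^-3 rad.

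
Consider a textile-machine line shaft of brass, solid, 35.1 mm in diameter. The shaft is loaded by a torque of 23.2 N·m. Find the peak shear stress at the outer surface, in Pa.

2.73e6 Pa

J = πd⁴/32 = π(0.0351)⁴/32 = 1.490×10^-7 m⁴.
τ_max = T·r/J = 23.20 × 0.0175 / 1.490×10^-7 = 2.732×10^6 Pa.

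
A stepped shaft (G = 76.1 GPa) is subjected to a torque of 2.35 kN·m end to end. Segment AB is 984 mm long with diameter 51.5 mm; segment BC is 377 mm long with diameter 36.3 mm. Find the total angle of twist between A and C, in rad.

0.112 rad

J_AB = π(0.0515)⁴/32 = 6.91×10^-7 m⁴; J_BC = π(0.0363)⁴/32 = 1.70×10^-7 m⁴.
θ = (T/G)·Σ L_i/J_i = (2350/76.1×10⁹)·(0.984/6.91×10^-7 + 0.377/1.70×10^-7) = 0.1123 rad.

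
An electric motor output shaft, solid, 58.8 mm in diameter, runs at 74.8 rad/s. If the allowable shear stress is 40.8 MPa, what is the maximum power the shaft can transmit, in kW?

J = πd⁴/32 = π(0.0588)⁴/32 = 1.174×10^-6 m⁴.
T_max = τ_allow·J/r = 4.08×10^7 × 1.174×10^-6 / 0.0294 = 1629 N·m.
ω = 74.8 rad/s, so P_max = T_max·ω = 1.218×10^5 W.

122 kW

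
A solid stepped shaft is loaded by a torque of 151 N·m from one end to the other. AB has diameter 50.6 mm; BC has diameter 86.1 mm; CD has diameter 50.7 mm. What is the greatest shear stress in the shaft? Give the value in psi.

861 psi

Under the same torque, τ_max = 16T/(πd³) is largest where d is smallest — segment AB (d = 50.6 mm).
τ_max = 16·151.0/(π·(0.0506)³) = 5.936×10^6 Pa.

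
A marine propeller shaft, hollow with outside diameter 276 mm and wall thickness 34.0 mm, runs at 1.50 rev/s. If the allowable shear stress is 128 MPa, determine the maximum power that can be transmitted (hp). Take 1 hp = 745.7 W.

4520 hp

J = π(d_o⁴ − d_i⁴)/32 = π(0.276⁴ − 0.208⁴)/32 = 3.859×10^-4 m⁴.
T_max = τ_allow·J/r = 1.28×10^8 × 3.859×10^-4 / 0.138 = 358000 N·m.
ω = 2π·1.50 = 9.425 rad/s, so P_max = T_max·ω = 3.374×10^6 W.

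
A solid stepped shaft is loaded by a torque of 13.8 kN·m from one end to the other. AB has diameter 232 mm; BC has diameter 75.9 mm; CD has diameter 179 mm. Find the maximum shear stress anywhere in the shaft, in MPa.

Under the same torque, τ_max = 16T/(πd³) is largest where d is smallest — segment BC (d = 75.9 mm).
τ_max = 16·13800/(π·(0.0759)³) = 1.607×10^8 Pa.

161 MPa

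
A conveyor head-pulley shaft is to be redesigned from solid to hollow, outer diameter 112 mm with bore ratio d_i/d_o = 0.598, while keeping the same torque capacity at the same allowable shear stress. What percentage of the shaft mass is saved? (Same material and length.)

Equal τ_max and T ⇒ the solid shaft needs d_s³ = d_o³(1−k⁴), so d_s = 112·(1−0.598⁴)^(1/3) = 107.0 mm.
Area ratio A_h/A_s = d_o²(1−k²)/d_s² = (1−k²)/(1−k⁴)^(2/3) = 0.7038.
Mass saving = 1 − 0.7038 = 29.6 %.

29.6 %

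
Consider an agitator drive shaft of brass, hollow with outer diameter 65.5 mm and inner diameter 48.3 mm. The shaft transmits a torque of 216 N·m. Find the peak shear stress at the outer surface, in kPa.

J = π(d_o⁴ − d_i⁴)/32 = π(0.0655⁴ − 0.0483⁴)/32 = 1.273×10^-6 m⁴.
τ_max = T·r/J = 216.0 × 0.0328 / 1.273×10^-6 = 5.558×10^6 Pa.

5560 kPa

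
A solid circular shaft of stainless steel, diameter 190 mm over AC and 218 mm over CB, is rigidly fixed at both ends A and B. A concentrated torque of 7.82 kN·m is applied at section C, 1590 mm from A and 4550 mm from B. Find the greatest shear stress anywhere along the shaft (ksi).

Compatibility: T_A·a/J_AC = T_B·b/J_CB with T_A + T_B = T₀.
J_AC = 1.28×10^-4 m⁴, J_CB = 2.22×10^-4 m⁴, so T_A = T₀·(J_AC/a)/((J_AC/a)+(J_CB/b)) = 4870 N·m, T_B = 2950 N·m.
τ in each portion: τ_AC = 3.62×10^6 Pa, τ_CB = 1.45×10^6 Pa; maximum is in AC.
τ_max = T_AC·r/J = 4870·0.0950/1.28×10^-4 = 3.616×10^6 Pa.

0.525 ksi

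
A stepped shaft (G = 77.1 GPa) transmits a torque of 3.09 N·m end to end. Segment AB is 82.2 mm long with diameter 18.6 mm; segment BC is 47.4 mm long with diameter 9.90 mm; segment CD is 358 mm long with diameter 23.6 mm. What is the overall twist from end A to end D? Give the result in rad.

J_AB = π(0.0186)⁴/32 = 1.18×10^-8 m⁴; J_BC = π(0.00990)⁴/32 = 9.43×10^-10 m⁴; J_CD = π(0.0236)⁴/32 = 3.05×10^-8 m⁴.
θ = (T/G)·Σ L_i/J_i = (3.090/77.1×10⁹)·(0.0822/1.18×10^-8 + 0.0474/9.43×10^-10 + 0.358/3.05×10^-8) = 2.766×10^-3 rad.

0.00277 rad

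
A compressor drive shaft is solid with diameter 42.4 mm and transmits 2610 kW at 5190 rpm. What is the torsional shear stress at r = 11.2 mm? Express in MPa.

170 MPa

ω = 2π·5190/60 = 543.5 rad/s, so T = P/ω = 2610×10³ / 543.5 = 4802 N·m.
J = πd⁴/32 = π(0.0424)⁴/32 = 3.173×10^-7 m⁴.
Shear stress varies linearly with radius: τ = T·r/J = 4802 × 0.0112 / 3.173×10^-7 = 1.695×10^8 Pa.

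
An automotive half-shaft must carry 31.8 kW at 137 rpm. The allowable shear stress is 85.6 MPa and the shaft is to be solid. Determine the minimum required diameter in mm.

50.9 mm

ω = 2π·137/60 = 14.35 rad/s, so T = P/ω = 31.8×10³ / 14.35 = 2217 N·m.
For a solid shaft τ_max = 16T/(πd³), so d = (16T/(π τ_allow))^(1/3) = (16·2217/(π·8.56×10^7))^(1/3) = 0.05090 m.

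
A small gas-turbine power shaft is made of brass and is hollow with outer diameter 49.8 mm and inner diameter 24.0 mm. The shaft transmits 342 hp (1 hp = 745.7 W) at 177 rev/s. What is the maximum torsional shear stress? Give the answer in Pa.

1.00e7 Pa

ω = 2π·177 = 1112 rad/s, so T = P/ω = 342×745.7 / 1112 = 229.3 N·m.
J = π(d_o⁴ − d_i⁴)/32 = π(0.0498⁴ − 0.0240⁴)/32 = 5.713×10^-7 m⁴.
τ_max = T·r/J = 229.3 × 0.0249 / 5.713×10^-7 = 9.995×10^6 Pa.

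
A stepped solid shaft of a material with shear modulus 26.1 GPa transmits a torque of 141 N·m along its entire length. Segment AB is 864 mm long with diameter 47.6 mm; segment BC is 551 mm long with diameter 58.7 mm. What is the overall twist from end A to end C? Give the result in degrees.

0.677°

J_AB = π(0.0476)⁴/32 = 5.04×10^-7 m⁴; J_BC = π(0.0587)⁴/32 = 1.17×10^-6 m⁴.
θ = (T/G)·Σ L_i/J_i = (141.0/26.1×10⁹)·(0.864/5.04×10^-7 + 0.551/1.17×10^-6) = 0.01181 rad.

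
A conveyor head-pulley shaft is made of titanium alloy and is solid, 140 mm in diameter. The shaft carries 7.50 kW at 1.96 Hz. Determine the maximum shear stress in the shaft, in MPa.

ω = 2π·1.96 = 12.32 rad/s, so T = P/ω = 7.50×10³ / 12.32 = 609.0 N·m.
J = πd⁴/32 = π(0.140)⁴/32 = 3.771×10^-5 m⁴.
τ_max = T·r/J = 609.0 × 0.0700 / 3.771×10^-5 = 1.130×10^6 Pa.

1.13 MPa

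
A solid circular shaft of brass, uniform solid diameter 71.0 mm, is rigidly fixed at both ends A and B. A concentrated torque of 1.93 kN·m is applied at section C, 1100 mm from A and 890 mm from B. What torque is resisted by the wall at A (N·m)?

863 N·m

With uniform GJ and both ends fixed, compatibility θ_AC = θ_CB gives T_A·a = T_B·b, together with T_A + T_B = T₀.
T_A = T₀·b/(a+b) = 1930·890/1990 = 863.2 N·m; T_B = 1067 N·m.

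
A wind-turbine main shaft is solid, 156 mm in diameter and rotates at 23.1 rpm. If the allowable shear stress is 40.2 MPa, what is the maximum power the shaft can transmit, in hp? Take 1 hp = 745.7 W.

97.2 hp

J = πd⁴/32 = π(0.156)⁴/32 = 5.814×10^-5 m⁴.
T_max = τ_allow·J/r = 4.02×10^7 × 5.814×10^-5 / 0.0780 = 29970 N·m.
ω = 2π·23.1/60 = 2.419 rad/s, so P_max = T_max·ω = 7.249×10^4 W.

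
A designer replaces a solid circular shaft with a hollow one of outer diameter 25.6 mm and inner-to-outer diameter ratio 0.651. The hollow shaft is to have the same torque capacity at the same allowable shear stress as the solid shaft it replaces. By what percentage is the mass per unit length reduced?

Equal τ_max and T ⇒ the solid shaft needs d_s³ = d_o³(1−k⁴), so d_s = 25.6·(1−0.651⁴)^(1/3) = 23.97 mm.
Area ratio A_h/A_s = d_o²(1−k²)/d_s² = (1−k²)/(1−k⁴)^(2/3) = 0.6575.
Mass saving = 1 − 0.6575 = 34.3 %.

34.3 %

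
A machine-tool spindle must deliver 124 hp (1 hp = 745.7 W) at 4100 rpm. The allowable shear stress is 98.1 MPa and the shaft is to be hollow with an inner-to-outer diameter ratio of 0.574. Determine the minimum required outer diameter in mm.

ω = 2π·4100/60 = 429.4 rad/s, so T = P/ω = 124×745.7 / 429.4 = 215.4 N·m.
For a hollow shaft with d_i/d_o = 0.574: τ_max = 16T/(π d_o³ (1−k⁴)), so d_o = [16T/(π τ_allow (1−k⁴))]^(1/3) = [16·215.4/(π·9.81×10^7·0.8914)]^(1/3) = 0.02323 m.

23.2 mm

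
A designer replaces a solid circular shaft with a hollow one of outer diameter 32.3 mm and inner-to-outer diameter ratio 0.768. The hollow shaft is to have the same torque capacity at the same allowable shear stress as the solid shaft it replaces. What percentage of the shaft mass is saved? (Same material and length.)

Equal τ_max and T ⇒ the solid shaft needs d_s³ = d_o³(1−k⁴), so d_s = 32.3·(1−0.768⁴)^(1/3) = 28.01 mm.
Area ratio A_h/A_s = d_o²(1−k²)/d_s² = (1−k²)/(1−k⁴)^(2/3) = 0.5455.
Mass saving = 1 − 0.5455 = 45.5 %.

45.5 %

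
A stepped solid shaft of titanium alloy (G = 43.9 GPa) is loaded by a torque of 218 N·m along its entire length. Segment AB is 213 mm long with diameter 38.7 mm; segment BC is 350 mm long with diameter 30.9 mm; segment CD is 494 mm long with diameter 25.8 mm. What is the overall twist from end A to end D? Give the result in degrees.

J_AB = π(0.0387)⁴/32 = 2.20×10^-7 m⁴; J_BC = π(0.0309)⁴/32 = 8.95×10^-8 m⁴; J_CD = π(0.0258)⁴/32 = 4.35×10^-8 m⁴.
θ = (T/G)·Σ L_i/J_i = (218.0/43.9×10⁹)·(0.213/2.20×10^-7 + 0.350/8.95×10^-8 + 0.494/4.35×10^-8) = 0.08062 rad.

4.62°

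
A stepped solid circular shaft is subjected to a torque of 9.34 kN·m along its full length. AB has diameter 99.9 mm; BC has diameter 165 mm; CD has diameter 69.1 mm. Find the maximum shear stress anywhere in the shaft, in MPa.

Under the same torque, τ_max = 16T/(πd³) is largest where d is smallest — segment CD (d = 69.1 mm).
τ_max = 16·9340/(π·(0.0691)³) = 1.442×10^8 Pa.

144 MPa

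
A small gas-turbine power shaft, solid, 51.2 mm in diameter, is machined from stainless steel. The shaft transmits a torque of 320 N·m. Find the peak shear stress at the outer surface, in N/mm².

J = πd⁴/32 = π(0.0512)⁴/32 = 6.747×10^-7 m⁴.
τ_max = T·r/J = 320.0 × 0.0256 / 6.747×10^-7 = 1.214×10^7 Pa.

12.1 N/mm²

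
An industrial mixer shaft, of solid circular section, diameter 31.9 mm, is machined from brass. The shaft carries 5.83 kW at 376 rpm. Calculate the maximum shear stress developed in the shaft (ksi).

3.37 ksi

ω = 2π·376/60 = 39.37 rad/s, so T = P/ω = 5.83×10³ / 39.37 = 148.1 N·m.
J = πd⁴/32 = π(0.0319)⁴/32 = 1.017×10^-7 m⁴.
τ_max = T·r/J = 148.1 × 0.0159 / 1.017×10^-7 = 2.323×10^7 Pa.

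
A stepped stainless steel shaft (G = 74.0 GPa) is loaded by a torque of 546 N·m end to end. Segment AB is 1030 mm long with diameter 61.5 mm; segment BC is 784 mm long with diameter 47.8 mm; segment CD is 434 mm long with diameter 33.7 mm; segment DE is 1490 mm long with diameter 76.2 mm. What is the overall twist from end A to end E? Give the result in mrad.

45.3 mrad

J_AB = π(0.0615)⁴/32 = 1.40×10^-6 m⁴; J_BC = π(0.0478)⁴/32 = 5.13×10^-7 m⁴; J_CD = π(0.0337)⁴/32 = 1.27×10^-7 m⁴; J_DE = π(0.0762)⁴/32 = 3.31×10^-6 m⁴.
θ = (T/G)·Σ L_i/J_i = (546.0/74.0×10⁹)·(1.03/1.40×10^-6 + 0.784/5.13×10^-7 + 0.434/1.27×10^-7 + 1.49/3.31×10^-6) = 0.04531 rad.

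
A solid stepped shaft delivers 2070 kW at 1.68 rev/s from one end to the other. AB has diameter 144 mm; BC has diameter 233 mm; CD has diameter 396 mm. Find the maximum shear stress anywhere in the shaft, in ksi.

48.5 ksi

ω = 2π·1.68 = 10.56 rad/s, so T = P/ω = 2070×10³ / 10.56 = 196100 N·m.
Under the same torque, τ_max = 16T/(πd³) is largest where d is smallest — segment AB (d = 144 mm).
τ_max = 16·196100/(π·(0.144)³) = 3.345×10^8 Pa.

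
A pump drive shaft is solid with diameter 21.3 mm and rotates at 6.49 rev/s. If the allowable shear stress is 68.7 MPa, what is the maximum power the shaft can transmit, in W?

5320 W

J = πd⁴/32 = π(0.0213)⁴/32 = 2.021×10^-8 m⁴.
T_max = τ_allow·J/r = 6.87×10^7 × 2.021×10^-8 / 0.0106 = 130.4 N·m.
ω = 2π·6.49 = 40.78 rad/s, so P_max = T_max·ω = 5316 W.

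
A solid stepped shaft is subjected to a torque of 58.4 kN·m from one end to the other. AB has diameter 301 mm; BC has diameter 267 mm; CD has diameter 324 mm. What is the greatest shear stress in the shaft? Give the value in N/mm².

Under the same torque, τ_max = 16T/(πd³) is largest where d is smallest — segment BC (d = 267 mm).
τ_max = 16·58400/(π·(0.267)³) = 1.563×10^7 Pa.

15.6 N/mm²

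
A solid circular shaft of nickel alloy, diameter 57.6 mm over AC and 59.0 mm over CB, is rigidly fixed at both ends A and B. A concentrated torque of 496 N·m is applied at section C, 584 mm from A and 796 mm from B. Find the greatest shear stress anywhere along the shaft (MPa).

7.31 MPa

Compatibility: T_A·a/J_AC = T_B·b/J_CB with T_A + T_B = T₀.
J_AC = 1.08×10^-6 m⁴, J_CB = 1.19×10^-6 m⁴, so T_A = T₀·(J_AC/a)/((J_AC/a)+(J_CB/b)) = 274.4 N·m, T_B = 221.6 N·m.
τ in each portion: τ_AC = 7.31×10^6 Pa, τ_CB = 5.50×10^6 Pa; maximum is in AC.
τ_max = T_AC·r/J = 274.4·0.0288/1.08×10^-6 = 7.313×10^6 Pa.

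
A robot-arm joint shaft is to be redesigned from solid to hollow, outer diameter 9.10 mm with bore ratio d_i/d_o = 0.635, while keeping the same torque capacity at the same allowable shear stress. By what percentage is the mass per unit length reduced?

Equal τ_max and T ⇒ the solid shaft needs d_s³ = d_o³(1−k⁴), so d_s = 9.10·(1−0.635⁴)^(1/3) = 8.577 mm.
Area ratio A_h/A_s = d_o²(1−k²)/d_s² = (1−k²)/(1−k⁴)^(2/3) = 0.6717.
Mass saving = 1 − 0.6717 = 32.8 %.

32.8 %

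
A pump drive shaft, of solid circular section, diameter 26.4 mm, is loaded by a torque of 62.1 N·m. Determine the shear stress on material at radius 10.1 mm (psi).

J = πd⁴/32 = π(0.0264)⁴/32 = 4.769×10^-8 m⁴.
Shear stress varies linearly with radius: τ = T·r/J = 62.10 × 0.0101 / 4.769×10^-8 = 1.315×10^7 Pa.

1910 psi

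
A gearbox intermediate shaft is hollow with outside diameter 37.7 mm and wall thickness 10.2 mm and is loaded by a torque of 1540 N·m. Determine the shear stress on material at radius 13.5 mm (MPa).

J = π(d_o⁴ − d_i⁴)/32 = π(0.0377⁴ − 0.0173⁴)/32 = 1.895×10^-7 m⁴.
Shear stress varies linearly with radius: τ = T·r/J = 1540 × 0.0135 / 1.895×10^-7 = 1.097×10^8 Pa.

110 MPa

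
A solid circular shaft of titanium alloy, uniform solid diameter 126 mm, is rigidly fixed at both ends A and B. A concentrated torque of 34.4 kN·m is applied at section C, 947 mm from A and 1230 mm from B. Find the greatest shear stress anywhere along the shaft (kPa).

49500 kPa

With uniform GJ and both ends fixed, compatibility θ_AC = θ_CB gives T_A·a = T_B·b, together with T_A + T_B = T₀.
T_A = T₀·b/(a+b) = 34400·1230/2177 = 19440 N·m; T_B = 14960 N·m.
τ in each portion: τ_AC = 4.95×10^7 Pa, τ_CB = 3.81×10^7 Pa; maximum is in AC.
τ_max = T_AC·r/J = 19440·0.0630/2.47×10^-5 = 4.948×10^7 Pa.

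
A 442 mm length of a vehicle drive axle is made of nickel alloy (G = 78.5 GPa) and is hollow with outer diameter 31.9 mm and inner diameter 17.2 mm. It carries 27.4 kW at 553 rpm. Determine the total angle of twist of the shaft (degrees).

ω = 2π·553/60 = 57.91 rad/s, so T = P/ω = 27.4×10³ / 57.91 = 473.1 N·m.
J = π(d_o⁴ − d_i⁴)/32 = π(0.0319⁴ − 0.0172⁴)/32 = 9.307×10^-8 m⁴.
θ = T·L/(G·J) = 473.1 × 0.442 / (78.5×10⁹ × 9.307×10^-8) = 0.02862 rad.

1.64°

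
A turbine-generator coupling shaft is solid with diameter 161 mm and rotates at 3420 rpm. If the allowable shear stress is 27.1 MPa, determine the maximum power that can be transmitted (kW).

7950 kW

J = πd⁴/32 = π(0.161)⁴/32 = 6.596×10^-5 m⁴.
T_max = τ_allow·J/r = 2.71×10^7 × 6.596×10^-5 / 0.0805 = 22210 N·m.
ω = 2π·3420/60 = 358.1 rad/s, so P_max = T_max·ω = 7.953×10^6 W.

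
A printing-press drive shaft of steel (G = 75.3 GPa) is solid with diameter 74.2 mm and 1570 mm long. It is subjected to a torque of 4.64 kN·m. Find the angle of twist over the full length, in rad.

J = πd⁴/32 = π(0.0742)⁴/32 = 2.976×10^-6 m⁴.
θ = T·L/(G·J) = 4640 × 1.57 / (75.3×10⁹ × 2.976×10^-6) = 0.03251 rad.

0.0325 rad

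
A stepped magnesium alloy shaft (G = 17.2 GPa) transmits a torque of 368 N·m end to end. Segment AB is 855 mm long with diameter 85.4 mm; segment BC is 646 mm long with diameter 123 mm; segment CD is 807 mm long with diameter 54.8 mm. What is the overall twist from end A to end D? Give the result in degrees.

1.35°

J_AB = π(0.0854)⁴/32 = 5.22×10^-6 m⁴; J_BC = π(0.123)⁴/32 = 2.25×10^-5 m⁴; J_CD = π(0.0548)⁴/32 = 8.85×10^-7 m⁴.
θ = (T/G)·Σ L_i/J_i = (368.0/17.2×10⁹)·(0.855/5.22×10^-6 + 0.646/2.25×10^-5 + 0.807/8.85×10^-7) = 0.02362 rad.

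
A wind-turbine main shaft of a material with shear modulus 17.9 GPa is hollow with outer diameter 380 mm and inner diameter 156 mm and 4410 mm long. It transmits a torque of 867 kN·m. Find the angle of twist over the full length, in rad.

0.107 rad

J = π(d_o⁴ − d_i⁴)/32 = π(0.380⁴ − 0.156⁴)/32 = 1.989×10^-3 m⁴.
θ = T·L/(G·J) = 867000 × 4.41 / (17.9×10⁹ × 1.989×10^-3) = 0.1074 rad.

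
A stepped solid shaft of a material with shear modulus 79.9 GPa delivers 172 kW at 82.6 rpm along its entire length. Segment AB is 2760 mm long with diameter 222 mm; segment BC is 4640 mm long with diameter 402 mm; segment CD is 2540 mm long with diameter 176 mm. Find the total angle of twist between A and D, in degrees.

0.575°

ω = 2π·82.6/60 = 8.650 rad/s, so T = P/ω = 172×10³ / 8.650 = 19880 N·m.
J_AB = π(0.222)⁴/32 = 2.38×10^-4 m⁴; J_BC = π(0.402)⁴/32 = 2.56×10^-3 m⁴; J_CD = π(0.176)⁴/32 = 9.42×10^-5 m⁴.
θ = (T/G)·Σ L_i/J_i = (19880/79.9×10⁹)·(2.76/2.38×10^-4 + 4.64/2.56×10^-3 + 2.54/9.42×10^-5) = 0.01004 rad.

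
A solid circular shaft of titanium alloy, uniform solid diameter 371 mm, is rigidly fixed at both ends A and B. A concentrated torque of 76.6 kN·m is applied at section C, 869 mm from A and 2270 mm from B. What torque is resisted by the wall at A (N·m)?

With uniform GJ and both ends fixed, compatibility θ_AC = θ_CB gives T_A·a = T_B·b, together with T_A + T_B = T₀.
T_A = T₀·b/(a+b) = 76600·2270/3139 = 55390 N·m; T_B = 21210 N·m.

55400 N·m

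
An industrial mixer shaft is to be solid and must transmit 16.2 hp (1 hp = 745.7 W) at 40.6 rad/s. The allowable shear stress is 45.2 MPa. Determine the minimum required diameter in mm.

ω = 40.6 rad/s, so T = P/ω = 16.2×745.7 / 40.60 = 297.5 N·m.
For a solid shaft τ_max = 16T/(πd³), so d = (16T/(π τ_allow))^(1/3) = (16·297.5/(π·4.52×10^7))^(1/3) = 0.03224 m.

32.2 mm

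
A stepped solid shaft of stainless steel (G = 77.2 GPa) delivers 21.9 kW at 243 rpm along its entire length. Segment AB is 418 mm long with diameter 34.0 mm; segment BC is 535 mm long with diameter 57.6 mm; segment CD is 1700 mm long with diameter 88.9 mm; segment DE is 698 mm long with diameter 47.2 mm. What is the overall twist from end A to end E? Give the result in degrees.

ω = 2π·243/60 = 25.45 rad/s, so T = P/ω = 21.9×10³ / 25.45 = 860.6 N·m.
J_AB = π(0.0340)⁴/32 = 1.31×10^-7 m⁴; J_BC = π(0.0576)⁴/32 = 1.08×10^-6 m⁴; J_CD = π(0.0889)⁴/32 = 6.13×10^-6 m⁴; J_DE = π(0.0472)⁴/32 = 4.87×10^-7 m⁴.
θ = (T/G)·Σ L_i/J_i = (860.6/77.2×10⁹)·(0.418/1.31×10^-7 + 0.535/1.08×10^-6 + 1.70/6.13×10^-6 + 0.698/4.87×10^-7) = 0.06010 rad.

3.44°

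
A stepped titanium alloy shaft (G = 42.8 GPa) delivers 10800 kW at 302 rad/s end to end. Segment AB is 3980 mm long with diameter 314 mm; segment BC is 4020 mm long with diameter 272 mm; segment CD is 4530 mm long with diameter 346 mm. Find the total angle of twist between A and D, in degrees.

ω = 302 rad/s, so T = P/ω = 10800×10³ / 302.0 = 35760 N·m.
J_AB = π(0.314)⁴/32 = 9.54×10^-4 m⁴; J_BC = π(0.272)⁴/32 = 5.37×10^-4 m⁴; J_CD = π(0.346)⁴/32 = 1.41×10^-3 m⁴.
θ = (T/G)·Σ L_i/J_i = (35760/42.8×10⁹)·(3.98/9.54×10^-4 + 4.02/5.37×10^-4 + 4.53/1.41×10^-3) = 0.01243 rad.

0.712°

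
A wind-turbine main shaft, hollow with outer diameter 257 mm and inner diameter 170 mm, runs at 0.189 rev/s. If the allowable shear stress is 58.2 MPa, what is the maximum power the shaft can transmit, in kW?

J = π(d_o⁴ − d_i⁴)/32 = π(0.257⁴ − 0.170⁴)/32 = 3.463×10^-4 m⁴.
T_max = τ_allow·J/r = 5.82×10^7 × 3.463×10^-4 / 0.129 = 156800 N·m.
ω = 2π·0.189 = 1.188 rad/s, so P_max = T_max·ω = 1.863×10^5 W.

186 kW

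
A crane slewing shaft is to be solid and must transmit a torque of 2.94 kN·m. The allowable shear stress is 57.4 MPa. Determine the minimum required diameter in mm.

For a solid shaft τ_max = 16T/(πd³), so d = (16T/(π τ_allow))^(1/3) = (16·2940/(π·5.74×10^7))^(1/3) = 0.06390 m.

63.9 mm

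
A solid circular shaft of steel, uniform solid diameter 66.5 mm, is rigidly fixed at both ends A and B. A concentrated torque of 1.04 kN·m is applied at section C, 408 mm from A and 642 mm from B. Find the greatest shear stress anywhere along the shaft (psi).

With uniform GJ and both ends fixed, compatibility θ_AC = θ_CB gives T_A·a = T_B·b, together with T_A + T_B = T₀.
T_A = T₀·b/(a+b) = 1040·642/1050 = 635.9 N·m; T_B = 404.1 N·m.
τ in each portion: τ_AC = 1.10×10^7 Pa, τ_CB = 7.00×10^6 Pa; maximum is in AC.
τ_max = T_AC·r/J = 635.9·0.0333/1.92×10^-6 = 1.101×10^7 Pa.

1600 psi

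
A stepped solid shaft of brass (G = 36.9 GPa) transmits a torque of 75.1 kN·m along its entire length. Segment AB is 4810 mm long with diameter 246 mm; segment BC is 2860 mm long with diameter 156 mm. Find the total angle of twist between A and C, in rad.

J_AB = π(0.246)⁴/32 = 3.60×10^-4 m⁴; J_BC = π(0.156)⁴/32 = 5.81×10^-5 m⁴.
θ = (T/G)·Σ L_i/J_i = (75100/36.9×10⁹)·(4.81/3.60×10^-4 + 2.86/5.81×10^-5) = 0.1273 rad.

0.127 rad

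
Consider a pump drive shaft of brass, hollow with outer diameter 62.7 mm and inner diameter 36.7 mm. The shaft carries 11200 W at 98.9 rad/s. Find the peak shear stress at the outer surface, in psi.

ω = 98.9 rad/s, so T = P/ω = 11200 / 98.90 = 113.2 N·m.
J = π(d_o⁴ − d_i⁴)/32 = π(0.0627⁴ − 0.0367⁴)/32 = 1.339×10^-6 m⁴.
τ_max = T·r/J = 113.2 × 0.0314 / 1.339×10^-6 = 2.651×10^6 Pa.

384 psi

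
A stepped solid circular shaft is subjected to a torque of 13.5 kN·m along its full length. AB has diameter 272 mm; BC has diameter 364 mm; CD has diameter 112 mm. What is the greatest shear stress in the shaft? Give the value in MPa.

48.9 MPa

Under the same torque, τ_max = 16T/(πd³) is largest where d is smallest — segment CD (d = 112 mm).
τ_max = 16·13500/(π·(0.112)³) = 4.894×10^7 Pa.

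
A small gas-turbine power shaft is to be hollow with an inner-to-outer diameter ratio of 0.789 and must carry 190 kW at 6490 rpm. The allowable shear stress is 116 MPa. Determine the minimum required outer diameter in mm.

27.2 mm

ω = 2π·6490/60 = 679.6 rad/s, so T = P/ω = 190×10³ / 679.6 = 279.6 N·m.
For a hollow shaft with d_i/d_o = 0.789: τ_max = 16T/(π d_o³ (1−k⁴)), so d_o = [16T/(π τ_allow (1−k⁴))]^(1/3) = [16·279.6/(π·1.16×10^8·0.6125)]^(1/3) = 0.02716 m.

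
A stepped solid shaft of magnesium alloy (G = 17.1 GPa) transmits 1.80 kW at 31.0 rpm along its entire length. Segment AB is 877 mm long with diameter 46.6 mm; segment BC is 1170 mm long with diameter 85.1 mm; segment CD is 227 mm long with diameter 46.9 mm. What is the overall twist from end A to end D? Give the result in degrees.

4.83°

ω = 2π·31.0/60 = 3.246 rad/s, so T = P/ω = 1.80×10³ / 3.246 = 554.5 N·m.
J_AB = π(0.0466)⁴/32 = 4.63×10^-7 m⁴; J_BC = π(0.0851)⁴/32 = 5.15×10^-6 m⁴; J_CD = π(0.0469)⁴/32 = 4.75×10^-7 m⁴.
θ = (T/G)·Σ L_i/J_i = (554.5/17.1×10⁹)·(0.877/4.63×10^-7 + 1.17/5.15×10^-6 + 0.227/4.75×10^-7) = 0.08429 rad.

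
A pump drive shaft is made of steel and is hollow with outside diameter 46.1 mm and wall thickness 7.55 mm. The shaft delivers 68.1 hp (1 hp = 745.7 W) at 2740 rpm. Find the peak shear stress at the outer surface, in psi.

1680 psi

ω = 2π·2740/60 = 286.9 rad/s, so T = P/ω = 68.1×745.7 / 286.9 = 177.0 N·m.
J = π(d_o⁴ − d_i⁴)/32 = π(0.0461⁴ − 0.0310⁴)/32 = 3.527×10^-7 m⁴.
τ_max = T·r/J = 177.0 × 0.0231 / 3.527×10^-7 = 1.157×10^7 Pa.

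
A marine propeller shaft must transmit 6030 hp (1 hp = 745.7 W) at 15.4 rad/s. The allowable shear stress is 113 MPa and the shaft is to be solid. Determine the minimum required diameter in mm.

236 mm

ω = 15.4 rad/s, so T = P/ω = 6030×745.7 / 15.40 = 292000 N·m.
For a solid shaft τ_max = 16T/(πd³), so d = (16T/(π τ_allow))^(1/3) = (16·292000/(π·1.13×10^8))^(1/3) = 0.2361 m.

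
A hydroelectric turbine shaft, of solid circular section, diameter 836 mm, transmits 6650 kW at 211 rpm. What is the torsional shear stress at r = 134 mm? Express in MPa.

ω = 2π·211/60 = 22.10 rad/s, so T = P/ω = 6650×10³ / 22.10 = 301000 N·m.
J = πd⁴/32 = π(0.836)⁴/32 = 0.04795 m⁴.
Shear stress varies linearly with radius: τ = T·r/J = 301000 × 0.134 / 0.04795 = 8.410×10^5 Pa.

0.841 MPa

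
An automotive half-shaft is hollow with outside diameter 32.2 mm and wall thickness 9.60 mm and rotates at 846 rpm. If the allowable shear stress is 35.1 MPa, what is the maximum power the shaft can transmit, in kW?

19.8 kW

J = π(d_o⁴ − d_i⁴)/32 = π(0.0322⁴ − 0.0130⁴)/32 = 1.027×10^-7 m⁴.
T_max = τ_allow·J/r = 3.51×10^7 × 1.027×10^-7 / 0.0161 = 224.0 N·m.
ω = 2π·846/60 = 88.59 rad/s, so P_max = T_max·ω = 1.984×10^4 W.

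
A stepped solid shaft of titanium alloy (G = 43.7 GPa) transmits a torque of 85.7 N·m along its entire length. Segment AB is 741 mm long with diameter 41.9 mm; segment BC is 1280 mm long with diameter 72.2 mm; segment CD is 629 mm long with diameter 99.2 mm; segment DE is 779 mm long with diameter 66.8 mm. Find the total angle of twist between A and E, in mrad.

J_AB = π(0.0419)⁴/32 = 3.03×10^-7 m⁴; J_BC = π(0.0722)⁴/32 = 2.67×10^-6 m⁴; J_CD = π(0.0992)⁴/32 = 9.51×10^-6 m⁴; J_DE = π(0.0668)⁴/32 = 1.95×10^-6 m⁴.
θ = (T/G)·Σ L_i/J_i = (85.70/43.7×10⁹)·(0.741/3.03×10^-7 + 1.28/2.67×10^-6 + 0.629/9.51×10^-6 + 0.779/1.95×10^-6) = 6.655×10^-3 rad.

6.65 mrad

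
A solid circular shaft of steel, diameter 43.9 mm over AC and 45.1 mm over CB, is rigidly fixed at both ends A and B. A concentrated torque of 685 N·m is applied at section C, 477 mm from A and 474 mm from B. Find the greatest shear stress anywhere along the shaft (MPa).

Compatibility: T_A·a/J_AC = T_B·b/J_CB with T_A + T_B = T₀.
J_AC = 3.65×10^-7 m⁴, J_CB = 4.06×10^-7 m⁴, so T_A = T₀·(J_AC/a)/((J_AC/a)+(J_CB/b)) = 323.0 N·m, T_B = 362.0 N·m.
τ in each portion: τ_AC = 1.94×10^7 Pa, τ_CB = 2.01×10^7 Pa; maximum is in CB.
τ_max = T_CB·r/J = 362.0·0.0226/4.06×10^-7 = 2.010×10^7 Pa.

20.1 MPa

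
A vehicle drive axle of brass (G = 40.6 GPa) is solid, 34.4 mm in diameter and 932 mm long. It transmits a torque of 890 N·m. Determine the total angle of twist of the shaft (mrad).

J = πd⁴/32 = π(0.0344)⁴/32 = 1.375×10^-7 m⁴.
θ = T·L/(G·J) = 890.0 × 0.932 / (40.6×10⁹ × 1.375×10^-7) = 0.1486 rad.

149 mrad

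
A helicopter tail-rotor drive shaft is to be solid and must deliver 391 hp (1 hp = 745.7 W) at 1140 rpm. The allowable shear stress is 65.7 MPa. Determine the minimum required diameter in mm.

57.4 mm

ω = 2π·1140/60 = 119.4 rad/s, so T = P/ω = 391×745.7 / 119.4 = 2442 N·m.
For a solid shaft τ_max = 16T/(πd³), so d = (16T/(π τ_allow))^(1/3) = (16·2442/(π·6.57×10^7))^(1/3) = 0.05742 m.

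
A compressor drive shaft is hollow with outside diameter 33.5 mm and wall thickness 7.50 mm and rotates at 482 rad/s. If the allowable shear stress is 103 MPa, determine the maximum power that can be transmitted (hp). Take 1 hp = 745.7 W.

J = π(d_o⁴ − d_i⁴)/32 = π(0.0335⁴ − 0.0185⁴)/32 = 1.121×10^-7 m⁴.
T_max = τ_allow·J/r = 1.03×10^8 × 1.121×10^-7 / 0.0168 = 689.6 N·m.
ω = 482 rad/s, so P_max = T_max·ω = 3.324×10^5 W.

446 hp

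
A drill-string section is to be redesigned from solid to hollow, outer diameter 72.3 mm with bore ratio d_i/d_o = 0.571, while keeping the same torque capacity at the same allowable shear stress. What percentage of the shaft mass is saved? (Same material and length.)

27.4 %

Equal τ_max and T ⇒ the solid shaft needs d_s³ = d_o³(1−k⁴), so d_s = 72.3·(1−0.571⁴)^(1/3) = 69.64 mm.
Area ratio A_h/A_s = d_o²(1−k²)/d_s² = (1−k²)/(1−k⁴)^(2/3) = 0.7264.
Mass saving = 1 − 0.7264 = 27.4 %.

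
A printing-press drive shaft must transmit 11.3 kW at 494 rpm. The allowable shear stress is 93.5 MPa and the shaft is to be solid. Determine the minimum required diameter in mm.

22.8 mm

ω = 2π·494/60 = 51.73 rad/s, so T = P/ω = 11.3×10³ / 51.73 = 218.4 N·m.
For a solid shaft τ_max = 16T/(πd³), so d = (16T/(π τ_allow))^(1/3) = (16·218.4/(π·9.35×10^7))^(1/3) = 0.02283 m.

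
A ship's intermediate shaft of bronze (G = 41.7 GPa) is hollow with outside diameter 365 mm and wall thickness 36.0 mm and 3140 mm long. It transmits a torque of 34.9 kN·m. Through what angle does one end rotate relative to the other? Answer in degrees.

J = π(d_o⁴ − d_i⁴)/32 = π(0.365⁴ − 0.293⁴)/32 = 1.019×10^-3 m⁴.
θ = T·L/(G·J) = 34900 × 3.14 / (41.7×10⁹ × 1.019×10^-3) = 2.579×10^-3 rad.

0.148°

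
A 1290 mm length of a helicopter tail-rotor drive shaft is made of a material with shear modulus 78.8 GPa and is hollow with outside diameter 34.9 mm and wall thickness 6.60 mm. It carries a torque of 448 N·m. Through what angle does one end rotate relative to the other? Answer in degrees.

3.39°

J = π(d_o⁴ − d_i⁴)/32 = π(0.0349⁴ − 0.0217⁴)/32 = 1.239×10^-7 m⁴.
θ = T·L/(G·J) = 448.0 × 1.29 / (78.8×10⁹ × 1.239×10^-7) = 0.05920 rad.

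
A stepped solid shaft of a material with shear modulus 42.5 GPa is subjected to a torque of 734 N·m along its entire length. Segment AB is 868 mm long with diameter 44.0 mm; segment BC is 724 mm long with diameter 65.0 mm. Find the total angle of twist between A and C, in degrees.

J_AB = π(0.0440)⁴/32 = 3.68×10^-7 m⁴; J_BC = π(0.0650)⁴/32 = 1.75×10^-6 m⁴.
θ = (T/G)·Σ L_i/J_i = (734.0/42.5×10⁹)·(0.868/3.68×10^-7 + 0.724/1.75×10^-6) = 0.04787 rad.

2.74°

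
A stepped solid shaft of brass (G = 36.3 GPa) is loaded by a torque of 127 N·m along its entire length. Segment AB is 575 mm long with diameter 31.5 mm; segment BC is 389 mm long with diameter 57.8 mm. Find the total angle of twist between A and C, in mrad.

22.1 mrad

J_AB = π(0.0315)⁴/32 = 9.67×10^-8 m⁴; J_BC = π(0.0578)⁴/32 = 1.10×10^-6 m⁴.
θ = (T/G)·Σ L_i/J_i = (127.0/36.3×10⁹)·(0.575/9.67×10^-8 + 0.389/1.10×10^-6) = 0.02205 rad.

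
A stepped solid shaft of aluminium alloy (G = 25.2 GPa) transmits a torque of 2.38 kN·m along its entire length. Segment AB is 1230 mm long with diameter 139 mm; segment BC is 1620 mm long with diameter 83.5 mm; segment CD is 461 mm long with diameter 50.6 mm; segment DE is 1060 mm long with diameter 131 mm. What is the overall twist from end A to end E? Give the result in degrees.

6.09°

J_AB = π(0.139)⁴/32 = 3.66×10^-5 m⁴; J_BC = π(0.0835)⁴/32 = 4.77×10^-6 m⁴; J_CD = π(0.0506)⁴/32 = 6.44×10^-7 m⁴; J_DE = π(0.131)⁴/32 = 2.89×10^-5 m⁴.
θ = (T/G)·Σ L_i/J_i = (2380/25.2×10⁹)·(1.23/3.66×10^-5 + 1.62/4.77×10^-6 + 0.461/6.44×10^-7 + 1.06/2.89×10^-5) = 0.1063 rad.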